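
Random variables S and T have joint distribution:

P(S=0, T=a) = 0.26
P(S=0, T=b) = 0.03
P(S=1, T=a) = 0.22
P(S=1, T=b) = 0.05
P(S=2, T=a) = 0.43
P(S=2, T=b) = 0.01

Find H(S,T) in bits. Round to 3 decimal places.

H(S,T) = −Σ p(x,y)·log₂ p(x,y) over all 6 cells.
  cell (0,a): −0.26·log₂0.26 = 0.5053
  cell (0,b): −0.03·log₂0.03 = 0.1518
  cell (1,a): −0.22·log₂0.22 = 0.4806
  cell (1,b): −0.05·log₂0.05 = 0.2161
  cell (2,a): −0.43·log₂0.43 = 0.5236
  cell (2,b): −0.01·log₂0.01 = 0.0664
Sum = 1.944 bits.

1.944 bits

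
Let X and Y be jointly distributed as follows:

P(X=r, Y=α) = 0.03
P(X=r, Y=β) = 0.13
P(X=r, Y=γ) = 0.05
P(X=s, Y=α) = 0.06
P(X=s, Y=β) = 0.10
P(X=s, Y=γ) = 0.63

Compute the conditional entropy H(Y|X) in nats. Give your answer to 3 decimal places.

0.696 nats

Chain rule: H(Y|X) = H(X,Y) − H(X).
Marginals: p(X) = (0.2100, 0.7900), p(Y) = (0.0900, 0.2300, 0.6800).
H(X,Y) = 1.2104 nats; H(X) = 0.5140 nats.
H(Y|X) = 1.2104 − 0.5140 = 0.696 nats.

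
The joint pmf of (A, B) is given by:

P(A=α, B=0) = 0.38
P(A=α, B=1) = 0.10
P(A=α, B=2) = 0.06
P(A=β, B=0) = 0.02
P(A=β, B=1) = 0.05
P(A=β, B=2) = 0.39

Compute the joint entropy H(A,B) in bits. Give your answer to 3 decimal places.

1.965 bits

H(A,B) = −Σ p(x,y)·log₂ p(x,y) over all 6 cells.
  cell (α,0): −0.38·log₂0.38 = 0.5305
  cell (α,1): −0.10·log₂0.10 = 0.3322
  cell (α,2): −0.06·log₂0.06 = 0.2435
  cell (β,0): −0.02·log₂0.02 = 0.1129
  cell (β,1): −0.05·log₂0.05 = 0.2161
  cell (β,2): −0.39·log₂0.39 = 0.5298
Sum = 1.965 bits.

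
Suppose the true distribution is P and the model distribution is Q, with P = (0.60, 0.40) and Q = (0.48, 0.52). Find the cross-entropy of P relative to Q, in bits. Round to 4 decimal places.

H(P,Q) = −Σ p·log₂ q.
  −0.60·log₂(0.48) = 0.63534
  −0.40·log₂(0.52) = 0.37737
H(P,Q) = 1.0127 bits.

1.0127 bits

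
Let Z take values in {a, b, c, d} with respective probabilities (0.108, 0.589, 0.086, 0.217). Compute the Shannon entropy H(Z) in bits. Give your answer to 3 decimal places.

1.579 bits

H(Z) = −Σ p·log₂ p.
  −(0.108)·log₂(0.108) = 0.3468
  −(0.589)·log₂(0.589) = 0.4498
  −(0.086)·log₂(0.086) = 0.3044
  −(0.217)·log₂(0.217) = 0.4783
Sum: 0.3468 + 0.4498 + 0.3044 + 0.4783 = 1.579 bits.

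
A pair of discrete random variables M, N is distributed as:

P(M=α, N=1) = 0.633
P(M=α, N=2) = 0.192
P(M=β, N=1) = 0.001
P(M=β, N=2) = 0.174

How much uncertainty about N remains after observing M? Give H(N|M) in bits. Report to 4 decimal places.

0.6546 bits

Marginals: p(M) = (0.8250, 0.1750), p(N) = (0.6340, 0.3660).
H(N|M) = Σ p(M) · H(N|M=·).
  M=α: p=0.8250, H(N|M=α) = 0.7827
  M=β: p=0.1750, H(N|M=β) = 0.0508
Weighted sum = 0.6546 bits.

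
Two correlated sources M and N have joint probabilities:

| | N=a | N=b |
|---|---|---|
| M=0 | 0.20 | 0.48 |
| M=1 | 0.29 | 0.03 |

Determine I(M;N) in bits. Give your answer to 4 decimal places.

Marginals: p(M) = (0.6800, 0.3200), p(N) = (0.4900, 0.5100).
I(M;N) = Σ p(x,y)·log₂[p(x,y)/(p(x)p(y))].
  (0,a): 0.20·log₂(0.6002) = -0.14728
  (0,b): 0.48·log₂(1.3841) = 0.22509
  (1,a): 0.29·log₂(1.8495) = 0.25727
  (1,b): 0.03·log₂(0.1838) = -0.07331
Sum = 0.2618 bits.

0.2618 bits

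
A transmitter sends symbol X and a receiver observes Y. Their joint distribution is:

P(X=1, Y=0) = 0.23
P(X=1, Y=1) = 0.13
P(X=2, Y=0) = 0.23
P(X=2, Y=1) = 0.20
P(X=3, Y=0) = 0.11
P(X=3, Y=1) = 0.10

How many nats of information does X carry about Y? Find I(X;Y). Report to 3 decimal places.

Marginals: p(X) = (0.3600, 0.4300, 0.2100), p(Y) = (0.5700, 0.4300).
I(X;Y) = H(X) + H(Y) − H(X,Y).
H(X) = 1.0584, H(Y) = 0.6833, H(X,Y) = 1.7362.
I(X;Y) = 1.0584 + 0.6833 − 1.7362 = 0.006 nats.

0.006 nats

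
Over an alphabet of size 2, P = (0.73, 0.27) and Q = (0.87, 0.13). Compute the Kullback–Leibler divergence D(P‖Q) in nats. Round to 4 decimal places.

D(P‖Q) = Σ p·ln(p/q).
  0.73·ln(0.73/0.87) = -0.12808
  0.27·ln(0.27/0.13) = 0.19734
D(P‖Q) = 0.0693 nats.

0.0693 nats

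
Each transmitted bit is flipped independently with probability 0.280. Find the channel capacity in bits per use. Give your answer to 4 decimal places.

Binary symmetric channel: C = 1 − h₂(ε) where h₂ is the binary entropy function.
h₂(0.280) = −0.280·log₂0.280 − 0.720·log₂0.720 = 0.8555.
C = 1 − 0.8555 = 0.1445 bits per channel use.

0.1445 bits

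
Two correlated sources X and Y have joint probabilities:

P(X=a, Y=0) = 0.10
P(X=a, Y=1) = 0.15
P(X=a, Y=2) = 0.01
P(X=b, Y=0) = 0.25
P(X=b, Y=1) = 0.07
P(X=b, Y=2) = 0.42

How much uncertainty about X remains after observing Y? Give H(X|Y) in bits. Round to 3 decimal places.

Marginals: p(X) = (0.2600, 0.7400), p(Y) = (0.3500, 0.2200, 0.4300).
H(X|Y) = Σ p(Y) · H(X|Y=·).
  Y=0: p=0.3500, H(X|Y=0) = 0.8631
  Y=1: p=0.2200, H(X|Y=1) = 0.9024
  Y=2: p=0.4300, H(X|Y=2) = 0.1594
Weighted sum = 0.569 bits.

0.569 bits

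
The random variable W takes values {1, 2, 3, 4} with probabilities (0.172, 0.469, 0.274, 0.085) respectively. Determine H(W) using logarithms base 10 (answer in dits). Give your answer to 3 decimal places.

H(W) = −Σ p·log₁₀ p.
  −(0.172)·log₁₀(0.172) = 0.1315
  −(0.469)·log₁₀(0.469) = 0.1542
  −(0.274)·log₁₀(0.274) = 0.1541
  −(0.085)·log₁₀(0.085) = 0.0910
Sum: 0.1315 + 0.1542 + 0.1541 + 0.0910 = 0.531 dits.

0.531 dits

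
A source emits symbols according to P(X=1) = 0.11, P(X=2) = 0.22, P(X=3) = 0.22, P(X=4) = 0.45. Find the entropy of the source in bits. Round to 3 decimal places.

H(X) = −Σ p·log₂ p.
  −(0.11)·log₂(0.11) = 0.3503
  −(0.22)·log₂(0.22) = 0.4806
  −(0.22)·log₂(0.22) = 0.4806
  −(0.45)·log₂(0.45) = 0.5184
Sum: 0.3503 + 0.4806 + 0.4806 + 0.5184 = 1.830 bits.

1.830 bits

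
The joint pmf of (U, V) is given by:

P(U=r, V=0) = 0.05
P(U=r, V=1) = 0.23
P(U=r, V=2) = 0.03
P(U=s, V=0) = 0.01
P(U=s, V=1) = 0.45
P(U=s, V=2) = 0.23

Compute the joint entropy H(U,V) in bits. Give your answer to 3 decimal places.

H(U,V) = −Σ p(x,y)·log₂ p(x,y) over all 6 cells.
  cell (r,0): −0.05·log₂0.05 = 0.2161
  cell (r,1): −0.23·log₂0.23 = 0.4877
  cell (r,2): −0.03·log₂0.03 = 0.1518
  cell (s,0): −0.01·log₂0.01 = 0.0664
  cell (s,1): −0.45·log₂0.45 = 0.5184
  cell (s,2): −0.23·log₂0.23 = 0.4877
Sum = 1.928 bits.

1.928 bits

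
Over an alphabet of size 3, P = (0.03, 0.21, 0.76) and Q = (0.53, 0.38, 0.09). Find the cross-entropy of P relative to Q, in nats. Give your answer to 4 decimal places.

H(P,Q) = −Σ p·ln q.
  −0.03·ln(0.53) = 0.01905
  −0.21·ln(0.38) = 0.20319
  −0.76·ln(0.09) = 1.83004
H(P,Q) = 2.0523 nats.

2.0523 nats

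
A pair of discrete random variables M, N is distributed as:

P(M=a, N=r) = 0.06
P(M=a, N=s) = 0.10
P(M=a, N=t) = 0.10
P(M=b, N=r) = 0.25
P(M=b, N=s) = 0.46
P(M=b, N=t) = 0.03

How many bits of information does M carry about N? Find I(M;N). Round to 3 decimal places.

Marginals: p(M) = (0.2600, 0.7400), p(N) = (0.3100, 0.5600, 0.1300).
I(M;N) = H(M) + H(N) − H(M,N).
H(M) = 0.8267, H(N) = 1.3749, H(M,N) = 2.0750.
I(M;N) = 0.8267 + 1.3749 − 2.0750 = 0.127 bits.

0.127 bits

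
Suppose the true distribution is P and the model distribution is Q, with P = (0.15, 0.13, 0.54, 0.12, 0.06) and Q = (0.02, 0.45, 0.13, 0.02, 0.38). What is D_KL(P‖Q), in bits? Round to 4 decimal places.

1.4630 bits

D(P‖Q) = Σ p·log₂(p/q).
  0.15·log₂(0.15/0.02) = 0.43603
  0.13·log₂(0.13/0.45) = -0.23288
  0.54·log₂(0.54/0.13) = 1.10940
  0.12·log₂(0.12/0.02) = 0.31020
  0.06·log₂(0.06/0.38) = -0.15978
D(P‖Q) = 1.4630 bits.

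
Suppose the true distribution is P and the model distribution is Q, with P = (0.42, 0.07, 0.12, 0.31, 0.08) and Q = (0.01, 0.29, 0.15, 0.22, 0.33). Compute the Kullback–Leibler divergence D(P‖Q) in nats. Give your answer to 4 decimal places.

1.4365 nats

D(P‖Q) = Σ p·ln(p/q).
  0.42·ln(0.42/0.01) = 1.56982
  0.07·ln(0.07/0.29) = -0.09950
  0.12·ln(0.12/0.15) = -0.02678
  0.31·ln(0.31/0.22) = 0.10631
  0.08·ln(0.08/0.33) = -0.11337
D(P‖Q) = 1.4365 nats.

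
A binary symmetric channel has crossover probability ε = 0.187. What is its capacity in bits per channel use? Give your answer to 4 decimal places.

0.3048 bits

Binary symmetric channel: C = 1 − h₂(ε) where h₂ is the binary entropy function.
h₂(0.187) = −0.187·log₂0.187 − 0.813·log₂0.813 = 0.6952.
C = 1 − 0.6952 = 0.3048 bits per channel use.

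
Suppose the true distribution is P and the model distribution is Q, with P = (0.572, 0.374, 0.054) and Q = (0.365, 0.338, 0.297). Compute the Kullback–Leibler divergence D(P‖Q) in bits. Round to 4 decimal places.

D(P‖Q) = Σ p·log₂(p/q).
  0.572·log₂(0.572/0.365) = 0.37072
  0.374·log₂(0.374/0.338) = 0.05461
  0.054·log₂(0.054/0.297) = -0.13281
D(P‖Q) = 0.2925 bits.

0.2925 bits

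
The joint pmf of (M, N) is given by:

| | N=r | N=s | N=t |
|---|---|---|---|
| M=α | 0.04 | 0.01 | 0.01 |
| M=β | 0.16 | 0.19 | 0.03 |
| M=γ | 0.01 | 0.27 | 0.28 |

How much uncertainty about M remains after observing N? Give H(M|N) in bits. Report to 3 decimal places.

Marginals: p(M) = (0.0600, 0.3800, 0.5600), p(N) = (0.2100, 0.4700, 0.3200).
H(M|N) = Σ p(N) · H(M|N=·).
  N=r: p=0.2100, H(M|N=r) = 0.9637
  N=s: p=0.4700, H(M|N=s) = 1.1058
  N=t: p=0.3200, H(M|N=t) = 0.6450
Weighted sum = 0.929 bits.

0.929 bits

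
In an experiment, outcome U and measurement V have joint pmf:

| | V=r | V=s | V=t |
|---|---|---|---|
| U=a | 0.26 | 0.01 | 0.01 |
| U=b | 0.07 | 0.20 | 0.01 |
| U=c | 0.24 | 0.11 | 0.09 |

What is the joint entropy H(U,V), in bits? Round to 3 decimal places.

2.595 bits

H(U,V) = −Σ p(x,y)·log₂ p(x,y) over all 9 cells.
  cell (a,r): −0.26·log₂0.26 = 0.5053
  cell (a,s): −0.01·log₂0.01 = 0.0664
  cell (a,t): −0.01·log₂0.01 = 0.0664
  cell (b,r): −0.07·log₂0.07 = 0.2686
  cell (b,s): −0.20·log₂0.20 = 0.4644
  cell (b,t): −0.01·log₂0.01 = 0.0664
  cell (c,r): −0.24·log₂0.24 = 0.4941
  cell (c,s): −0.11·log₂0.11 = 0.3503
  cell (c,t): −0.09·log₂0.09 = 0.3127
Sum = 2.595 bits.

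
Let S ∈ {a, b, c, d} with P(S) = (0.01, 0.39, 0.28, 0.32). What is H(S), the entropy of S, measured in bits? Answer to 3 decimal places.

1.636 bits

H(S) = −Σ p·log₂ p.
  −(0.01)·log₂(0.01) = 0.0664
  −(0.39)·log₂(0.39) = 0.5298
  −(0.28)·log₂(0.28) = 0.5142
  −(0.32)·log₂(0.32) = 0.5260
Sum: 0.0664 + 0.5298 + 0.5142 + 0.5260 = 1.636 bits.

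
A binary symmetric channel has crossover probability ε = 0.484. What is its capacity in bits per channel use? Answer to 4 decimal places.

0.0007 bits

Binary symmetric channel: C = 1 − h₂(ε) where h₂ is the binary entropy function.
h₂(0.484) = −0.484·log₂0.484 − 0.516·log₂0.516 = 0.9993.
C = 1 − 0.9993 = 0.0007 bits per channel use.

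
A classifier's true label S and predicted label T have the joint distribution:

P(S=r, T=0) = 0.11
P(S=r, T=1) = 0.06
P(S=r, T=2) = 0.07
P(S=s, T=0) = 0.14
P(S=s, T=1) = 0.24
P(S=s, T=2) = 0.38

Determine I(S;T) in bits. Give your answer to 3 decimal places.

Marginals: p(S) = (0.2400, 0.7600), p(T) = (0.2500, 0.3000, 0.4500).
I(S;T) = H(S) + H(T) − H(S,T).
H(S) = 0.7950, H(T) = 1.5395, H(S,T) = 2.2841.
I(S;T) = 0.7950 + 1.5395 − 2.2841 = 0.050 bits.

0.050 bits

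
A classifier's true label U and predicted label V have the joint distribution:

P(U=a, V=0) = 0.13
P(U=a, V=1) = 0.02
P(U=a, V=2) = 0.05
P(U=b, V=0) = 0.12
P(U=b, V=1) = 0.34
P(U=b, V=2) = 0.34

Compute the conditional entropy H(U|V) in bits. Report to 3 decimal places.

0.577 bits

Chain rule: H(U|V) = H(U,V) − H(V).
Marginals: p(U) = (0.2000, 0.8000), p(V) = (0.2500, 0.3600, 0.3900).
H(U,V) = 2.1370 bits; H(V) = 1.5604 bits.
H(U|V) = 2.1370 − 1.5604 = 0.577 bits.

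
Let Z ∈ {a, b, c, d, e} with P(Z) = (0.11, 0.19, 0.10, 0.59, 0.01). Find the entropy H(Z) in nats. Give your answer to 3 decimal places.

H(Z) = −Σ p·ln p.
  −(0.11)·ln(0.11) = 0.2428
  −(0.19)·ln(0.19) = 0.3155
  −(0.10)·ln(0.10) = 0.2303
  −(0.59)·ln(0.59) = 0.3113
  −(0.01)·ln(0.01) = 0.0461
Sum: 0.2428 + 0.3155 + 0.2303 + 0.3113 + 0.0461 = 1.146 nats.

1.146 nats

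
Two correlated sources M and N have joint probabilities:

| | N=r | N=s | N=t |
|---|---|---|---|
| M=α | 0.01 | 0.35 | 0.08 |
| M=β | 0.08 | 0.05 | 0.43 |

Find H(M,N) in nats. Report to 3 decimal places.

H(M,N) = −Σ p(x,y)·ln p(x,y) over all 6 cells.
  cell (α,r): −0.01·ln0.01 = 0.0461
  cell (α,s): −0.35·ln0.35 = 0.3674
  cell (α,t): −0.08·ln0.08 = 0.2021
  cell (β,r): −0.08·ln0.08 = 0.2021
  cell (β,s): −0.05·ln0.05 = 0.1498
  cell (β,t): −0.43·ln0.43 = 0.3629
Sum = 1.330 nats.

1.330 nats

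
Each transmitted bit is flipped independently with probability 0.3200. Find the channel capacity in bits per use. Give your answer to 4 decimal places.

0.0956 bits

Binary symmetric channel: C = 1 − h₂(ε) where h₂ is the binary entropy function.
h₂(0.3200) = −0.3200·log₂0.3200 − 0.6800·log₂0.6800 = 0.9044.
C = 1 − 0.9044 = 0.0956 bits per channel use.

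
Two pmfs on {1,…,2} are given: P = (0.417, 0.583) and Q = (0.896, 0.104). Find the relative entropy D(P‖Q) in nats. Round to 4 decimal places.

0.6860 nats

D(P‖Q) = Σ p·ln(p/q).
  0.417·ln(0.417/0.896) = -0.31894
  0.583·ln(0.583/0.104) = 1.00497
D(P‖Q) = 0.6860 nats.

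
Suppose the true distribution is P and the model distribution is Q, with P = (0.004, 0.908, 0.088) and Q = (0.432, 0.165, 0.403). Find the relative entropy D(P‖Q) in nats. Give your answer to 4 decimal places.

D(P‖Q) = Σ p·ln(p/q).
  0.004·ln(0.004/0.432) = -0.01873
  0.908·ln(0.908/0.165) = 1.54841
  0.088·ln(0.088/0.403) = -0.13390
D(P‖Q) = 1.3958 nats.

1.3958 nats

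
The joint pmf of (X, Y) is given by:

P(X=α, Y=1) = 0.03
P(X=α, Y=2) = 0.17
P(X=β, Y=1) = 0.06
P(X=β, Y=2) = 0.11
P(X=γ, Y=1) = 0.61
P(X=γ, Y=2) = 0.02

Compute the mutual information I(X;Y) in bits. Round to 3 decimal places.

Marginals: p(X) = (0.2000, 0.1700, 0.6300), p(Y) = (0.7000, 0.3000).
I(X;Y) = Σ p(x,y)·log₂[p(x,y)/(p(x)p(y))].
  (α,1): 0.03·log₂(0.2143) = -0.0667
  (α,2): 0.17·log₂(2.8333) = 0.2554
  (β,1): 0.06·log₂(0.5042) = -0.0593
  (β,2): 0.11·log₂(2.1569) = 0.1220
  (γ,1): 0.61·log₂(1.3832) = 0.2855
  (γ,2): 0.02·log₂(0.1058) = -0.0648
Sum = 0.472 bits.

0.472 bits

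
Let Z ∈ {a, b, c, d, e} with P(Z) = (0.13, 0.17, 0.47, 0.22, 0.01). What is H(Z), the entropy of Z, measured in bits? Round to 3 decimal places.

H(Z) = −Σ p·log₂ p.
  −(0.13)·log₂(0.13) = 0.3826
  −(0.17)·log₂(0.17) = 0.4346
  −(0.47)·log₂(0.47) = 0.5120
  −(0.22)·log₂(0.22) = 0.4806
  −(0.01)·log₂(0.01) = 0.0664
Sum: 0.3826 + 0.4346 + 0.5120 + 0.4806 + 0.0664 = 1.876 bits.

1.876 bits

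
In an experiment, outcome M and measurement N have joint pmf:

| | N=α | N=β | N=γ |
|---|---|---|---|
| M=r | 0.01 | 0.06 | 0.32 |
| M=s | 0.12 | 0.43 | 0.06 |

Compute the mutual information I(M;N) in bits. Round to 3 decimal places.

0.412 bits

Marginals: p(M) = (0.3900, 0.6100), p(N) = (0.1300, 0.4900, 0.3800).
I(M;N) = H(M) + H(N) − H(M,N).
H(M) = 0.9648, H(N) = 1.4174, H(M,N) = 1.9702.
I(M;N) = 0.9648 + 1.4174 − 1.9702 = 0.412 bits.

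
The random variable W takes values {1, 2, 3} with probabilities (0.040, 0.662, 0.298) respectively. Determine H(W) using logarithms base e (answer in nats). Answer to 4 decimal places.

0.7626 nats

H(W) = −Σ p·ln p.
  −(0.040)·ln(0.040) = 0.12876
  −(0.662)·ln(0.662) = 0.27307
  −(0.298)·ln(0.298) = 0.36078
Sum: 0.12876 + 0.27307 + 0.36078 = 0.7626 nats.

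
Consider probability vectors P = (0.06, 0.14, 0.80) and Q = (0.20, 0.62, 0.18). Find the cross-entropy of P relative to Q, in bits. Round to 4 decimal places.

H(P,Q) = −Σ p·log₂ q.
  −0.06·log₂(0.20) = 0.13932
  −0.14·log₂(0.62) = 0.09655
  −0.80·log₂(0.18) = 1.97914
H(P,Q) = 2.2150 bits.

2.2150 bits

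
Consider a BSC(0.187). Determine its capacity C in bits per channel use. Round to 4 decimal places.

0.3048 bits

Binary symmetric channel: C = 1 − h₂(ε) where h₂ is the binary entropy function.
h₂(0.187) = −0.187·log₂0.187 − 0.813·log₂0.813 = 0.6952.
C = 1 − 0.6952 = 0.3048 bits per channel use.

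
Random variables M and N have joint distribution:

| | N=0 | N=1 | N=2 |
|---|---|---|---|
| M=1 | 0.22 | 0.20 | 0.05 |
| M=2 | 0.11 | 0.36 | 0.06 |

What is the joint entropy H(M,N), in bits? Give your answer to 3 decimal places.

2.285 bits

H(M,N) = −Σ p(x,y)·log₂ p(x,y) over all 6 cells.
  cell (1,0): −0.22·log₂0.22 = 0.4806
  cell (1,1): −0.20·log₂0.20 = 0.4644
  cell (1,2): −0.05·log₂0.05 = 0.2161
  cell (2,0): −0.11·log₂0.11 = 0.3503
  cell (2,1): −0.36·log₂0.36 = 0.5306
  cell (2,2): −0.06·log₂0.06 = 0.2435
Sum = 2.285 bits.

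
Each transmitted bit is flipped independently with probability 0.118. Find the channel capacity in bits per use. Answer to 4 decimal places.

Binary symmetric channel: C = 1 − h₂(ε) where h₂ is the binary entropy function.
h₂(0.118) = −0.118·log₂0.118 − 0.882·log₂0.882 = 0.5236.
C = 1 − 0.5236 = 0.4764 bits per channel use.

0.4764 bits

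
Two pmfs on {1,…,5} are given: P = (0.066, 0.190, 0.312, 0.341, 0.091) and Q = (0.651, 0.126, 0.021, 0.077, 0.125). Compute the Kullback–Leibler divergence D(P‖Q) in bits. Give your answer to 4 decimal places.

1.7997 bits

D(P‖Q) = Σ p·log₂(p/q).
  0.066·log₂(0.066/0.651) = -0.21794
  0.190·log₂(0.190/0.126) = 0.11259
  0.312·log₂(0.312/0.021) = 1.21464
  0.341·log₂(0.341/0.077) = 0.73207
  0.091·log₂(0.091/0.125) = -0.04168
D(P‖Q) = 1.7997 bits.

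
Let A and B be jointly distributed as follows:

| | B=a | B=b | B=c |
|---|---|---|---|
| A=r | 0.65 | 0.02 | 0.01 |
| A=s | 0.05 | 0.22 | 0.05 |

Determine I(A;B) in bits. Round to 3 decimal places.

Marginals: p(A) = (0.6800, 0.3200), p(B) = (0.7000, 0.2400, 0.0600).
I(A;B) = H(A) + H(B) − H(A,B).
H(A) = 0.9044, H(B) = 1.0979, H(A,B) = 1.4960.
I(A;B) = 0.9044 + 1.0979 − 1.4960 = 0.506 bits.

0.506 bits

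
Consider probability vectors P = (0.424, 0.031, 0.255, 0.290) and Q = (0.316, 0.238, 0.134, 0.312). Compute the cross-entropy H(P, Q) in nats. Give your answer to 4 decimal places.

1.3833 nats

H(P,Q) = −Σ p·ln q.
  −0.424·ln(0.316) = 0.48845
  −0.031·ln(0.238) = 0.04450
  −0.255·ln(0.134) = 0.51253
  −0.290·ln(0.312) = 0.33778
H(P,Q) = 1.3833 nats.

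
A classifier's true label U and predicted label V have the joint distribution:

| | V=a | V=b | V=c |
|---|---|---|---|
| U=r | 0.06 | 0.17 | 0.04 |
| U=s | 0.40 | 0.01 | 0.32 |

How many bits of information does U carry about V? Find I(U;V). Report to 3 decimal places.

Marginals: p(U) = (0.2700, 0.7300), p(V) = (0.4600, 0.1800, 0.3600).
I(U;V) = H(U) + H(V) − H(U,V).
H(U) = 0.8415, H(V) = 1.4913, H(U,V) = 1.9851.
I(U;V) = 0.8415 + 1.4913 − 1.9851 = 0.348 bits.

0.348 bits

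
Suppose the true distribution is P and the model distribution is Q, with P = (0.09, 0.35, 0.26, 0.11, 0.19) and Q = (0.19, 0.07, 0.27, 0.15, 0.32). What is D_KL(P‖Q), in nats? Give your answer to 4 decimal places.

0.3531 nats

D(P‖Q) = Σ p·ln(p/q).
  0.09·ln(0.09/0.19) = -0.06725
  0.35·ln(0.35/0.07) = 0.56330
  0.26·ln(0.26/0.27) = -0.00981
  0.11·ln(0.11/0.15) = -0.03412
  0.19·ln(0.19/0.32) = -0.09905
D(P‖Q) = 0.3531 nats.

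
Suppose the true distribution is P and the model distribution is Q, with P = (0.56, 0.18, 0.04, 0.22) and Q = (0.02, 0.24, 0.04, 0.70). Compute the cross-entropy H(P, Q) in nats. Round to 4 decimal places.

2.6548 nats

H(P,Q) = −Σ p·ln q.
  −0.56·ln(0.02) = 2.19073
  −0.18·ln(0.24) = 0.25688
  −0.04·ln(0.04) = 0.12876
  −0.22·ln(0.70) = 0.07847
H(P,Q) = 2.6548 nats.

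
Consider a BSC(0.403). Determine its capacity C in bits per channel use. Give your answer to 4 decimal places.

0.0273 bits

Binary symmetric channel: C = 1 − h₂(ε) where h₂ is the binary entropy function.
h₂(0.403) = −0.403·log₂0.403 − 0.597·log₂0.597 = 0.9727.
C = 1 − 0.9727 = 0.0273 bits per channel use.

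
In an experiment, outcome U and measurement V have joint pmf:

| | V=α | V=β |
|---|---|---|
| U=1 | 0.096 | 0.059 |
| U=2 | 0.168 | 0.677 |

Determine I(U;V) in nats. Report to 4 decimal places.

Marginals: p(U) = (0.1550, 0.8450), p(V) = (0.2640, 0.7360).
I(U;V) = H(U) + H(V) − H(U,V).
H(U) = 0.4313, H(V) = 0.5772, H(U,V) = 0.9557.
I(U;V) = 0.4313 + 0.5772 − 0.9557 = 0.0528 nats.

0.0528 nats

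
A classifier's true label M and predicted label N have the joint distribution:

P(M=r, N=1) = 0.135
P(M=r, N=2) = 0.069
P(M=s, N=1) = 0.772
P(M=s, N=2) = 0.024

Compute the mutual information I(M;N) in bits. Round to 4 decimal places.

Marginals: p(M) = (0.2040, 0.7960), p(N) = (0.9070, 0.0930).
I(M;N) = H(M) + H(N) − H(M,N).
H(M) = 0.7299, H(N) = 0.4464, H(M,N) = 1.0735.
I(M;N) = 0.7299 + 0.4464 − 1.0735 = 0.1028 bits.

0.1028 bits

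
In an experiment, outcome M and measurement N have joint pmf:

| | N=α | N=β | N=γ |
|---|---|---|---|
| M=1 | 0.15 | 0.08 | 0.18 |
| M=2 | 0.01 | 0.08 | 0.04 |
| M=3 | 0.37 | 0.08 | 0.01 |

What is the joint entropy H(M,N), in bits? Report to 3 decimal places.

H(M,N) = −Σ p(x,y)·log₂ p(x,y) over all 9 cells.
  cell (1,α): −0.15·log₂0.15 = 0.4105
  cell (1,β): −0.08·log₂0.08 = 0.2915
  cell (1,γ): −0.18·log₂0.18 = 0.4453
  cell (2,α): −0.01·log₂0.01 = 0.0664
  cell (2,β): −0.08·log₂0.08 = 0.2915
  cell (2,γ): −0.04·log₂0.04 = 0.1858
  cell (3,α): −0.37·log₂0.37 = 0.5307
  cell (3,β): −0.08·log₂0.08 = 0.2915
  cell (3,γ): −0.01·log₂0.01 = 0.0664
Sum = 2.580 bits.

2.580 bits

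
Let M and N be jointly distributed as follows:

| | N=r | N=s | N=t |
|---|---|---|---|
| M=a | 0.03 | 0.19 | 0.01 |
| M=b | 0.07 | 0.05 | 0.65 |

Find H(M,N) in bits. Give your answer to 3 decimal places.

H(M,N) = −Σ p(x,y)·log₂ p(x,y) over all 6 cells.
  cell (a,r): −0.03·log₂0.03 = 0.1518
  cell (a,s): −0.19·log₂0.19 = 0.4552
  cell (a,t): −0.01·log₂0.01 = 0.0664
  cell (b,r): −0.07·log₂0.07 = 0.2686
  cell (b,s): −0.05·log₂0.05 = 0.2161
  cell (b,t): −0.65·log₂0.65 = 0.4040
Sum = 1.562 bits.

1.562 bits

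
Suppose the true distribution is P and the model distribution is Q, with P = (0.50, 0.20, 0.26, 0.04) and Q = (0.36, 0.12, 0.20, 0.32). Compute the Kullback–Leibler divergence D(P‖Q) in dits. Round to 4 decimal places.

D(P‖Q) = Σ p·log₁₀(p/q).
  0.50·log₁₀(0.50/0.36) = 0.07133
  0.20·log₁₀(0.20/0.12) = 0.04437
  0.26·log₁₀(0.26/0.20) = 0.02963
  0.04·log₁₀(0.04/0.32) = -0.03612
D(P‖Q) = 0.1092 dits.

0.1092 dits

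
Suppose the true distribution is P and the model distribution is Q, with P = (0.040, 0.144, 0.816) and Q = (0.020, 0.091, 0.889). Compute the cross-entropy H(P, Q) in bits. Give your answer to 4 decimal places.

H(P,Q) = −Σ p·log₂ q.
  −0.040·log₂(0.020) = 0.22575
  −0.144·log₂(0.091) = 0.49795
  −0.816·log₂(0.889) = 0.13851
H(P,Q) = 0.8622 bits.

0.8622 bits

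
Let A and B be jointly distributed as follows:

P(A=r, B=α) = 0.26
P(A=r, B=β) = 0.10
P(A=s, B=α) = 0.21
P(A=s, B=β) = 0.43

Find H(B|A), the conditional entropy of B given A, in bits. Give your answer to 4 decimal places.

0.8912 bits

Marginals: p(A) = (0.3600, 0.6400), p(B) = (0.4700, 0.5300).
H(B|A) = Σ p(A) · H(B|A=·).
  A=r: p=0.3600, H(B|A=r) = 0.8524
  A=s: p=0.6400, H(B|A=s) = 0.9130
Weighted sum = 0.8912 bits.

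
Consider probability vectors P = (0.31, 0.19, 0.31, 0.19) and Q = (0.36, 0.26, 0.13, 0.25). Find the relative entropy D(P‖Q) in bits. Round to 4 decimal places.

0.1606 bits

D(P‖Q) = Σ p·log₂(p/q).
  0.31·log₂(0.31/0.36) = -0.06688
  0.19·log₂(0.19/0.26) = -0.08598
  0.31·log₂(0.31/0.13) = 0.38866
  0.19·log₂(0.19/0.25) = -0.07523
D(P‖Q) = 0.1606 bits.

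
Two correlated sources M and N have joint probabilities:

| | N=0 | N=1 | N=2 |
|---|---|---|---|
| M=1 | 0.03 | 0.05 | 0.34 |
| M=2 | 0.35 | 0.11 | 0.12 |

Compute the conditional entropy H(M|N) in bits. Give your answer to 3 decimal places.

0.676 bits

Marginals: p(M) = (0.4200, 0.5800), p(N) = (0.3800, 0.1600, 0.4600).
H(M|N) = Σ p(N) · H(M|N=·).
  N=0: p=0.3800, H(M|N=0) = 0.3985
  N=1: p=0.1600, H(M|N=1) = 0.8960
  N=2: p=0.4600, H(M|N=2) = 0.8281
Weighted sum = 0.676 bits.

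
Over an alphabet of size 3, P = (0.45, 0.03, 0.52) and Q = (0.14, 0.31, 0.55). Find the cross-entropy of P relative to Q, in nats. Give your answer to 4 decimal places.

1.2308 nats

H(P,Q) = −Σ p·ln q.
  −0.45·ln(0.14) = 0.88475
  −0.03·ln(0.31) = 0.03514
  −0.52·ln(0.55) = 0.31088
H(P,Q) = 1.2308 nats.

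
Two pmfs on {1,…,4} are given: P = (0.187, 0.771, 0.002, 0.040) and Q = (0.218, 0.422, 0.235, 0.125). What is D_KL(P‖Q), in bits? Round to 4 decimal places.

0.5495 bits

D(P‖Q) = Σ p·log₂(p/q).
  0.187·log₂(0.187/0.218) = -0.04138
  0.771·log₂(0.771/0.422) = 0.67038
  0.002·log₂(0.002/0.235) = -0.01375
  0.040·log₂(0.040/0.125) = -0.06575
D(P‖Q) = 0.5495 bits.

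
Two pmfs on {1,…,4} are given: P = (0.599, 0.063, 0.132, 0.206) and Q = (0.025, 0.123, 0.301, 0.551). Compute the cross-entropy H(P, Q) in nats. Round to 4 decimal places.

2.6229 nats

H(P,Q) = −Σ p·ln q.
  −0.599·ln(0.025) = 2.20964
  −0.063·ln(0.123) = 0.13202
  −0.132·ln(0.301) = 0.15849
  −0.206·ln(0.551) = 0.12278
H(P,Q) = 2.6229 nats.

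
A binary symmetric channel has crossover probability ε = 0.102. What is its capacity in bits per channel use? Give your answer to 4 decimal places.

0.5247 bits

Binary symmetric channel: C = 1 − h₂(ε) where h₂ is the binary entropy function.
h₂(0.102) = −0.102·log₂0.102 − 0.898·log₂0.898 = 0.4753.
C = 1 − 0.4753 = 0.5247 bits per channel use.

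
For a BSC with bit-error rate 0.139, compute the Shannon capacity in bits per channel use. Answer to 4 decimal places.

0.4184 bits

Binary symmetric channel: C = 1 − h₂(ε) where h₂ is the binary entropy function.
h₂(0.139) = −0.139·log₂0.139 − 0.861·log₂0.861 = 0.5816.
C = 1 − 0.5816 = 0.4184 bits per channel use.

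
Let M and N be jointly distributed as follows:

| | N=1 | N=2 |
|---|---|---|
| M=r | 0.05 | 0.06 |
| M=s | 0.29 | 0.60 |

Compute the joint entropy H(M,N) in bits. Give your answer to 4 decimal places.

1.4197 bits

H(M,N) = −Σ p(x,y)·log₂ p(x,y) over all 4 cells.
  cell (r,1): −0.05·log₂0.05 = 0.21610
  cell (r,2): −0.06·log₂0.06 = 0.24353
  cell (s,1): −0.29·log₂0.29 = 0.51790
  cell (s,2): −0.60·log₂0.60 = 0.44218
Sum = 1.4197 bits.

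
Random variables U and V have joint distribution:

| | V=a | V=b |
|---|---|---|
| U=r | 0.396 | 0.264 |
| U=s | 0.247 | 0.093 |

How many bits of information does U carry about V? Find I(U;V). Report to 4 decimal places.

Marginals: p(U) = (0.6600, 0.3400), p(V) = (0.6430, 0.3570).
I(U;V) = H(U) + H(V) − H(U,V).
H(U) = 0.9248, H(V) = 0.9402, H(U,V) = 1.8535.
I(U;V) = 0.9248 + 0.9402 − 1.8535 = 0.0115 bits.

0.0115 bits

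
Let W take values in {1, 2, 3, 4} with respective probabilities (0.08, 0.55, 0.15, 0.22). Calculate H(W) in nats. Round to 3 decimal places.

H(W) = −Σ p·ln p.
  −(0.08)·ln(0.08) = 0.2021
  −(0.55)·ln(0.55) = 0.3288
  −(0.15)·ln(0.15) = 0.2846
  −(0.22)·ln(0.22) = 0.3331
Sum: 0.2021 + 0.3288 + 0.2846 + 0.3331 = 1.149 nats.

1.149 nats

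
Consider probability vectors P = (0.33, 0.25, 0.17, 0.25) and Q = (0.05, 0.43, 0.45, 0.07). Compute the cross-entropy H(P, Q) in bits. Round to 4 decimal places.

H(P,Q) = −Σ p·log₂ q.
  −0.33·log₂(0.05) = 1.42624
  −0.25·log₂(0.43) = 0.30440
  −0.17·log₂(0.45) = 0.19584
  −0.25·log₂(0.07) = 0.95913
H(P,Q) = 2.8856 bits.

2.8856 bits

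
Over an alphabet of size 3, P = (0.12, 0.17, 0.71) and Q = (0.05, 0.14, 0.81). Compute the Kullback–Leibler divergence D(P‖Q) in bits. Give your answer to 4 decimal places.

D(P‖Q) = Σ p·log₂(p/q).
  0.12·log₂(0.12/0.05) = 0.15156
  0.17·log₂(0.17/0.14) = 0.04762
  0.71·log₂(0.71/0.81) = -0.13497
D(P‖Q) = 0.0642 bits.

0.0642 bits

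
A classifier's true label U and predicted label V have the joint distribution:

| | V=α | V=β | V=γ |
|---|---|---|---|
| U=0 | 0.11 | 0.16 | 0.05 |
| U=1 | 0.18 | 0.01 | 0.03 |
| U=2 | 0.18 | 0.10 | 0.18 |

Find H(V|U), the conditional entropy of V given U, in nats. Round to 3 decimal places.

Marginals: p(U) = (0.3200, 0.2200, 0.4600), p(V) = (0.4700, 0.2700, 0.2600).
H(V|U) = Σ p(U) · H(V|U=·).
  U=0: p=0.3200, H(V|U=0) = 1.0037
  U=1: p=0.2200, H(V|U=1) = 0.5764
  U=2: p=0.4600, H(V|U=2) = 1.0660
Weighted sum = 0.938 nats.

0.938 nats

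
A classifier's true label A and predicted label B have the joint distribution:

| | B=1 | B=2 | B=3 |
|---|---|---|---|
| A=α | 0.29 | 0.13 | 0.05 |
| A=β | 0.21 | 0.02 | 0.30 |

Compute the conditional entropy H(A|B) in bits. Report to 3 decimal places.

Marginals: p(A) = (0.4700, 0.5300), p(B) = (0.5000, 0.1500, 0.3500).
H(A|B) = Σ p(B) · H(A|B=·).
  B=1: p=0.5000, H(A|B=1) = 0.9815
  B=2: p=0.1500, H(A|B=2) = 0.5665
  B=3: p=0.3500, H(A|B=3) = 0.5917
Weighted sum = 0.783 bits.

0.783 bits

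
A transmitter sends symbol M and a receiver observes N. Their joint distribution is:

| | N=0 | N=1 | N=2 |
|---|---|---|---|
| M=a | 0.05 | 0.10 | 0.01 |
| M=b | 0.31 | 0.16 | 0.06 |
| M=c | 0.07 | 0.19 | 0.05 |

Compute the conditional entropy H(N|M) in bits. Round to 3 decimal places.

1.313 bits

Marginals: p(M) = (0.1600, 0.5300, 0.3100), p(N) = (0.4300, 0.4500, 0.1200).
H(N|M) = Σ p(M) · H(N|M=·).
  M=a: p=0.1600, H(N|M=a) = 1.1982
  M=b: p=0.5300, H(N|M=b) = 1.3300
  M=c: p=0.3100, H(N|M=c) = 1.3422
Weighted sum = 1.313 bits.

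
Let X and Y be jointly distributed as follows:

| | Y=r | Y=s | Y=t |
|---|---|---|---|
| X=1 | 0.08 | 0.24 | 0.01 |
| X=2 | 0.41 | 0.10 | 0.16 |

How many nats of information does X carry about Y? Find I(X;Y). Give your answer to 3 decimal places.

Marginals: p(X) = (0.3300, 0.6700), p(Y) = (0.4900, 0.3400, 0.1700).
I(X;Y) = H(X) + H(Y) − H(X,Y).
H(X) = 0.6342, H(Y) = 1.0176, H(X,Y) = 1.4796.
I(X;Y) = 0.6342 + 1.0176 − 1.4796 = 0.172 nats.

0.172 nats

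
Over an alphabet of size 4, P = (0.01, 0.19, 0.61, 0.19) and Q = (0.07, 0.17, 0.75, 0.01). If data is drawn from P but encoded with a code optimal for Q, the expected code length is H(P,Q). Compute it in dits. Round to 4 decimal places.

H(P,Q) = −Σ p·log₁₀ q.
  −0.01·log₁₀(0.07) = 0.01155
  −0.19·log₁₀(0.17) = 0.14621
  −0.61·log₁₀(0.75) = 0.07621
  −0.19·log₁₀(0.01) = 0.38000
H(P,Q) = 0.6140 dits.

0.6140 dits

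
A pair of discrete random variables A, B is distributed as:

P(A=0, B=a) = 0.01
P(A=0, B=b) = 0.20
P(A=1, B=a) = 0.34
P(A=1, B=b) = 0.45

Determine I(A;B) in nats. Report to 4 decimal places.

Marginals: p(A) = (0.2100, 0.7900), p(B) = (0.3500, 0.6500).
I(A;B) = H(A) + H(B) − H(A,B).
H(A) = 0.5140, H(B) = 0.6474, H(A,B) = 1.0941.
I(A;B) = 0.5140 + 0.6474 − 1.0941 = 0.0673 nats.

0.0673 nats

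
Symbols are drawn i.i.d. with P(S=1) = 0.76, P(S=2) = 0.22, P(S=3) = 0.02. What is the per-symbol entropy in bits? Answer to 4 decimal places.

H(S) = −Σ p·log₂ p.
  −(0.76)·log₂(0.76) = 0.30091
  −(0.22)·log₂(0.22) = 0.48057
  −(0.02)·log₂(0.02) = 0.11288
Sum: 0.30091 + 0.48057 + 0.11288 = 0.8944 bits.

0.8944 bits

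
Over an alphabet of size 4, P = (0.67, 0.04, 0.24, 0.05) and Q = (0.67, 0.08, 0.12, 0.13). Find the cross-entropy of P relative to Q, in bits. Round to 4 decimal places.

1.4142 bits

H(P,Q) = −Σ p·log₂ q.
  −0.67·log₂(0.67) = 0.38710
  −0.04·log₂(0.08) = 0.14575
  −0.24·log₂(0.12) = 0.73413
  −0.05·log₂(0.13) = 0.14717
H(P,Q) = 1.4142 bits.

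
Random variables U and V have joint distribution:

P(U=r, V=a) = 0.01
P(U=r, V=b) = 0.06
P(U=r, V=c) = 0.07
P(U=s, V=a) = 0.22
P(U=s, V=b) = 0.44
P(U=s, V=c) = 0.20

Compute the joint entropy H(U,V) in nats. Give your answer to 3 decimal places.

H(U,V) = −Σ p(x,y)·ln p(x,y) over all 6 cells.
  cell (r,a): −0.01·ln0.01 = 0.0461
  cell (r,b): −0.06·ln0.06 = 0.1688
  cell (r,c): −0.07·ln0.07 = 0.1861
  cell (s,a): −0.22·ln0.22 = 0.3331
  cell (s,b): −0.44·ln0.44 = 0.3612
  cell (s,c): −0.20·ln0.20 = 0.3219
Sum = 1.417 nats.

1.417 nats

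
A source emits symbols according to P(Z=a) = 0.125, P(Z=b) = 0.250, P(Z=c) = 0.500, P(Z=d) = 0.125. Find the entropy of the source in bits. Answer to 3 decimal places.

H(Z) = −Σ p·log₂ p.
  −(0.125)·log₂(0.125) = 0.3750
  −(0.250)·log₂(0.250) = 0.5000
  −(0.500)·log₂(0.500) = 0.5000
  −(0.125)·log₂(0.125) = 0.3750
Sum: 0.3750 + 0.5000 + 0.5000 + 0.3750 = 1.750 bits.

1.750 bits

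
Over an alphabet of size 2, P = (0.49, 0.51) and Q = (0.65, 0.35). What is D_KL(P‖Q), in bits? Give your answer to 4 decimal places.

0.0773 bits

D(P‖Q) = Σ p·log₂(p/q).
  0.49·log₂(0.49/0.65) = -0.19975
  0.51·log₂(0.51/0.35) = 0.27700
D(P‖Q) = 0.0773 bits.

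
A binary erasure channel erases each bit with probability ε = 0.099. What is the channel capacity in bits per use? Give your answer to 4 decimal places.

Binary erasure channel: capacity C = 1 − ε.
C = 1 − 0.099 = 0.9010 bits per channel use.

0.9010 bits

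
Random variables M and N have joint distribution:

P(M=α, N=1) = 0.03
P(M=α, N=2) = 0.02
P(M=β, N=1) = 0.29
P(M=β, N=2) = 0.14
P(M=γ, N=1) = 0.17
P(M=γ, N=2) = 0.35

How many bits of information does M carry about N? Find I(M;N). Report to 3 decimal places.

0.086 bits

Marginals: p(M) = (0.0500, 0.4300, 0.5200), p(N) = (0.4900, 0.5100).
I(M;N) = Σ p(x,y)·log₂[p(x,y)/(p(x)p(y))].
  (α,1): 0.03·log₂(1.2245) = 0.0088
  (α,2): 0.02·log₂(0.7843) = -0.0070
  (β,1): 0.29·log₂(1.3764) = 0.1337
  (β,2): 0.14·log₂(0.6384) = -0.0906
  (γ,1): 0.17·log₂(0.6672) = -0.0993
  (γ,2): 0.35·log₂(1.3198) = 0.1401
Sum = 0.086 bits.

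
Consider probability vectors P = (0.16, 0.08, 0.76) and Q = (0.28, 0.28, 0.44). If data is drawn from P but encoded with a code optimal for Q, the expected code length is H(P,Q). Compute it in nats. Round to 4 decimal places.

H(P,Q) = −Σ p·ln q.
  −0.16·ln(0.28) = 0.20367
  −0.08·ln(0.28) = 0.10184
  −0.76·ln(0.44) = 0.62395
H(P,Q) = 0.9295 nats.

0.9295 nats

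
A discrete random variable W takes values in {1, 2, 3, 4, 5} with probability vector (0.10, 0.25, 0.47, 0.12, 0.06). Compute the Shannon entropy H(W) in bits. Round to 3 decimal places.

1.955 bits

H(W) = −Σ p·log₂ p.
  −(0.10)·log₂(0.10) = 0.3322
  −(0.25)·log₂(0.25) = 0.5000
  −(0.47)·log₂(0.47) = 0.5120
  −(0.12)·log₂(0.12) = 0.3671
  −(0.06)·log₂(0.06) = 0.2435
Sum: 0.3322 + 0.5000 + 0.5120 + 0.3671 + 0.2435 = 1.955 bits.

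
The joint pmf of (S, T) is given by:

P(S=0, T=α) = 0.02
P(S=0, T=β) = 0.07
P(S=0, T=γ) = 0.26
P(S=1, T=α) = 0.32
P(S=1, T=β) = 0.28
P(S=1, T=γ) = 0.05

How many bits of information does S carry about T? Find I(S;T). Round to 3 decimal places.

0.374 bits

Marginals: p(S) = (0.3500, 0.6500), p(T) = (0.3400, 0.3500, 0.3100).
I(S;T) = H(S) + H(T) − H(S,T).
H(S) = 0.9341, H(T) = 1.5831, H(S,T) = 2.1431.
I(S;T) = 0.9341 + 1.5831 − 2.1431 = 0.374 bits.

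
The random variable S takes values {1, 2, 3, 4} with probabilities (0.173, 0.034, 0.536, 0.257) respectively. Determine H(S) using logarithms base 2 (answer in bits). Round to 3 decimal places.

H(S) = −Σ p·log₂ p.
  −(0.173)·log₂(0.173) = 0.4379
  −(0.034)·log₂(0.034) = 0.1659
  −(0.536)·log₂(0.536) = 0.4822
  −(0.257)·log₂(0.257) = 0.5038
Sum: 0.4379 + 0.1659 + 0.4822 + 0.5038 = 1.590 bits.

1.590 bits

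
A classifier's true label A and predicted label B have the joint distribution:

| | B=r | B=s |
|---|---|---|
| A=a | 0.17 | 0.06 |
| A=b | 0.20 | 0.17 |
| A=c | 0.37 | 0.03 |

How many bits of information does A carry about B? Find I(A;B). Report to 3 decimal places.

0.114 bits

Marginals: p(A) = (0.2300, 0.3700, 0.4000), p(B) = (0.7400, 0.2600).
I(A;B) = H(A) + H(B) − H(A,B).
H(A) = 1.5472, H(B) = 0.8267, H(A,B) = 2.2596.
I(A;B) = 1.5472 + 0.8267 − 2.2596 = 0.114 bits.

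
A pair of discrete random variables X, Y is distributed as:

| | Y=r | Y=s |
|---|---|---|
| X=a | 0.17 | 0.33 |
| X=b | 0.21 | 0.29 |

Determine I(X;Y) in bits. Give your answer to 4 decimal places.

Marginals: p(X) = (0.5000, 0.5000), p(Y) = (0.3800, 0.6200).
I(X;Y) = Σ p(x,y)·log₂[p(x,y)/(p(x)p(y))].
  (a,r): 0.17·log₂(0.8947) = -0.02728
  (a,s): 0.33·log₂(1.0645) = 0.02977
  (b,r): 0.21·log₂(1.1053) = 0.03032
  (b,s): 0.29·log₂(0.9355) = -0.02790
Sum = 0.0049 bits.

0.0049 bits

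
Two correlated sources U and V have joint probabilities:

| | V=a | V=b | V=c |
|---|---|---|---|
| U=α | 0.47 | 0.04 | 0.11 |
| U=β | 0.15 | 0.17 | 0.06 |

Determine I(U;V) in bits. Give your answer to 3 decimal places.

0.156 bits

Marginals: p(U) = (0.6200, 0.3800), p(V) = (0.6200, 0.2100, 0.1700).
I(U;V) = Σ p(x,y)·log₂[p(x,y)/(p(x)p(y))].
  (α,a): 0.47·log₂(1.2227) = 0.1363
  (α,b): 0.04·log₂(0.3072) = -0.0681
  (α,c): 0.11·log₂(1.0436) = 0.0068
  (β,a): 0.15·log₂(0.6367) = -0.0977
  (β,b): 0.17·log₂(2.1303) = 0.1855
  (β,c): 0.06·log₂(0.9288) = -0.0064
Sum = 0.156 bits.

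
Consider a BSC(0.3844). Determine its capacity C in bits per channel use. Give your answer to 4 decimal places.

Binary symmetric channel: C = 1 − h₂(ε) where h₂ is the binary entropy function.
h₂(0.3844) = −0.3844·log₂0.3844 − 0.6156·log₂0.6156 = 0.9611.
C = 1 − 0.9611 = 0.0389 bits per channel use.

0.0389 bits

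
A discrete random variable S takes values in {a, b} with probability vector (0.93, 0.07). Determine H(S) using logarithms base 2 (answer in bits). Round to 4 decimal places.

H(S) = −Σ p·log₂ p.
  −(0.93)·log₂(0.93) = 0.09737
  −(0.07)·log₂(0.07) = 0.26856
Sum: 0.09737 + 0.26856 = 0.3659 bits.

0.3659 bits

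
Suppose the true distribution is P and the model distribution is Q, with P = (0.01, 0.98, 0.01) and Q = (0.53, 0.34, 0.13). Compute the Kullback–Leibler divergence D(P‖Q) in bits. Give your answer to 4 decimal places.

1.4024 bits

D(P‖Q) = Σ p·log₂(p/q).
  0.01·log₂(0.01/0.53) = -0.05728
  0.98·log₂(0.98/0.34) = 1.49670
  0.01·log₂(0.01/0.13) = -0.03700
D(P‖Q) = 1.4024 bits.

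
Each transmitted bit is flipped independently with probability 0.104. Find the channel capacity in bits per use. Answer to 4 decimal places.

0.5185 bits

Binary symmetric channel: C = 1 − h₂(ε) where h₂ is the binary entropy function.
h₂(0.104) = −0.104·log₂0.104 − 0.896·log₂0.896 = 0.4815.
C = 1 − 0.4815 = 0.5185 bits per channel use.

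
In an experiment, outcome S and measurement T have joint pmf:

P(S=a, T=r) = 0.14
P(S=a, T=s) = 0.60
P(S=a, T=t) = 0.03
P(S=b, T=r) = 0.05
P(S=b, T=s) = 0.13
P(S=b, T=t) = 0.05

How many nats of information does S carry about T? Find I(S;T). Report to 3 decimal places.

0.035 nats

Marginals: p(S) = (0.7700, 0.2300), p(T) = (0.1900, 0.7300, 0.0800).
I(S;T) = Σ p(x,y)·ln[p(x,y)/(p(x)p(y))].
  (a,r): 0.14·ln(0.9569) = -0.0062
  (a,s): 0.60·ln(1.0674) = 0.0391
  (a,t): 0.03·ln(0.4870) = -0.0216
  (b,r): 0.05·ln(1.1442) = 0.0067
  (b,s): 0.13·ln(0.7743) = -0.0333
  (b,t): 0.05·ln(2.7174) = 0.0500
Sum = 0.035 nats.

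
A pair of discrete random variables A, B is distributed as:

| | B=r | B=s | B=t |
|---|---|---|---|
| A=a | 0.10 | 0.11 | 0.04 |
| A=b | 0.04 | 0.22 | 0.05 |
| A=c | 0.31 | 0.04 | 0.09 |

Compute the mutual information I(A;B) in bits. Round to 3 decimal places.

0.267 bits

Marginals: p(A) = (0.2500, 0.3100, 0.4400), p(B) = (0.4500, 0.3700, 0.1800).
I(A;B) = Σ p(x,y)·log₂[p(x,y)/(p(x)p(y))].
  (a,r): 0.10·log₂(0.8889) = -0.0170
  (a,s): 0.11·log₂(1.1892) = 0.0275
  (a,t): 0.04·log₂(0.8889) = -0.0068
  (b,r): 0.04·log₂(0.2867) = -0.0721
  (b,s): 0.22·log₂(1.9180) = 0.2067
  (b,t): 0.05·log₂(0.8961) = -0.0079
  (c,r): 0.31·log₂(1.5657) = 0.2005
  (c,s): 0.04·log₂(0.2457) = -0.0810
  (c,t): 0.09·log₂(1.1364) = 0.0166
Sum = 0.267 bits.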